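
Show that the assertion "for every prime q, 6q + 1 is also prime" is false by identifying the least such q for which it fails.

q = 19

We need the least prime q for which 6q + 1 is not prime.
The first 7 eligible values, up to q = 17, all satisfy the conclusion.
q = 19: 6q + 1 = 115 = 5 × 23, not prime.
So q = 19 is the smallest counterexample.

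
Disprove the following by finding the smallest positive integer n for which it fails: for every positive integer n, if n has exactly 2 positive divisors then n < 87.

n = 89

Check each positive integer n in order until n has exactly 2 positive divisors but the claim fails.
The first 23 eligible values, up to n = 83, all satisfy the conclusion.
n = 89: τ(89) = 2; 89 ≥ 87.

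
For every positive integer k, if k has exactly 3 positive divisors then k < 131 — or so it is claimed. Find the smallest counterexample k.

A counterexample is any positive integer k such that k has exactly 3 positive divisors but the claim fails; we check each in order.
k = 4: τ(4) = 3; 4 < 131.
k = 9: τ(9) = 3; 9 < 131.
k = 25: τ(25) = 3; 25 < 131.
k = 49: τ(49) = 3; 49 < 131.
k = 121: τ(121) = 3; 121 < 131.
k = 169: τ(169) = 3; 169 ≥ 131.
Thus k = 169 disproves the claim, and no smaller k works.

k = 169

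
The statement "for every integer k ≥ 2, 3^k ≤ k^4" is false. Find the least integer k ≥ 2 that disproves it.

k = 8

Check each integer k ≥ 2 in order until 3^k > k^4.
For k = 2, 3, 4, 5, 6, 7 the conclusion holds.
k = 8: 3^k = 6561 and k^4 = 4096, so 6561 > 4096.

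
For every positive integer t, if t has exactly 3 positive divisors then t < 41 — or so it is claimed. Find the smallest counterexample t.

t = 49

Check each positive integer t in order until t has exactly 3 positive divisors but the claim fails.
For t = 4, 9, 25 the conclusion holds.
t = 49: τ(49) = 3; 49 ≥ 41.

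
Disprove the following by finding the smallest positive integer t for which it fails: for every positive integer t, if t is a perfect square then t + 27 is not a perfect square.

Check each positive integer t in order until t is a perfect square but t + 27 is a perfect square.
t = 1: 1 + 27 = 28, not a perfect square.
t = 4: 4 + 27 = 31, not a perfect square.
t = 9: 9 = 3² and 9 + 27 = 36 = 6².

t = 9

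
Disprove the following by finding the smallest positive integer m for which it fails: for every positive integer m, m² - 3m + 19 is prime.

m = 18

A counterexample is any positive integer m such that m² - 3m + 19 is not prime; we check each in order.
For m = 1, 2, 3, 4, …, 15, 16, 17 the conclusion holds.
m = 18: m² - 3m + 19 = 289 = 17 × 17, composite.
Hence m = 18 is a counterexample.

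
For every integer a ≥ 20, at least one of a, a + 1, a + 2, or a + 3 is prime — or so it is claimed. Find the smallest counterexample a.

a = 24

For a = 20, 21, 22, 23 the conclusion holds.
a = 24: 24 = 2 × 12; 25 = 5 × 5; 26 = 2 × 13; 27 = 3 × 9 — all composite.
Thus a = 24 disproves the claim, and no smaller a works.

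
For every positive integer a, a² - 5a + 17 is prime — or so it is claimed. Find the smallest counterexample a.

We need the least positive integer a for which a² - 5a + 17 is not prime.
For a = 1, 2, 3, 4, …, 10, 11, 12 the conclusion holds.
a = 13: a² - 5a + 17 = 121 = 11 × 11, composite.

a = 13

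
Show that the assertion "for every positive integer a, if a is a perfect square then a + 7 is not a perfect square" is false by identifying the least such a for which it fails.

a = 9

Check each positive integer a in order until a is a perfect square but a + 7 is a perfect square.
For a = 1, 4 the conclusion holds.
a = 9: 9 = 3² and 9 + 7 = 16 = 4².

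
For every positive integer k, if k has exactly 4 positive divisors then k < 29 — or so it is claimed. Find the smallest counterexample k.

Check each positive integer k in order until k has exactly 4 positive divisors but the claim fails.
For k = 6, 8, 10, 14, 15, 21, 22, 26, 27 the conclusion holds.
k = 33: τ(33) = 4; 33 ≥ 29.

k = 33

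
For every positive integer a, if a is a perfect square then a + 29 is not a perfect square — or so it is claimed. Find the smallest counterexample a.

a = 196

The first 13 eligible values, up to a = 169, all satisfy the conclusion.
a = 196: 196 = 14² and 196 + 29 = 225 = 15².
Thus a = 196 disproves the claim, and no smaller a works.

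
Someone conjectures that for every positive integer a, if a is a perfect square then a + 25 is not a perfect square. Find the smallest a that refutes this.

A counterexample is any positive integer a such that a is a perfect square but a + 25 is a perfect square; we check each in order.
For a = 1, 4, 9, 16, …, 81, 100, 121 the conclusion holds.
a = 144: 144 = 12² and 144 + 25 = 169 = 13².
Thus a = 144 disproves the claim, and no smaller a works.

a = 144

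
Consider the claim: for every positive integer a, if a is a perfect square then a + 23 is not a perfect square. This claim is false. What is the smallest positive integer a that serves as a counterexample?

a = 121

Check each positive integer a in order until a is a perfect square but a + 23 is a perfect square.
For a = 1, 4, 9, 16, 25, 36, 49, 64, 81, 100 the conclusion holds.
a = 121: 121 = 11² and 121 + 23 = 144 = 12².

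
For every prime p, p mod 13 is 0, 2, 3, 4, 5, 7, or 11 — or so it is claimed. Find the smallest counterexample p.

We need the least prime p for which the claim fails.
p = 2: 2 mod 13 = 2.
p = 3: 3 mod 13 = 3.
p = 5: 5 mod 13 = 5.
p = 7: 7 mod 13 = 7.
p = 11: 11 mod 13 = 11.
p = 13: 13 mod 13 = 0.
p = 17: 17 mod 13 = 4.
p = 19: 19 mod 13 = 6 — not in {0, 2, 3, 4, 5, 7, 11}.

p = 19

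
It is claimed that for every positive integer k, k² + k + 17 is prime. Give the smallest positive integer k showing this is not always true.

We need the least positive integer k for which k² + k + 17 is not prime.
For k = 1, 2, 3, 4, …, 13, 14, 15 the conclusion holds.
k = 16: k² + k + 17 = 289 = 17 × 17, composite.
So k = 16 is the smallest counterexample.

k = 16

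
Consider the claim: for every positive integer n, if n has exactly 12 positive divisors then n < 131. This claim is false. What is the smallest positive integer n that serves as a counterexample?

n = 132

A counterexample is any positive integer n such that n has exactly 12 positive divisors but the claim fails; we check each in order.
n = 60: τ(60) = 12; 60 < 131.
n = 72: τ(72) = 12; 72 < 131.
n = 84: τ(84) = 12; 84 < 131.
n = 90: τ(90) = 12; 90 < 131.
n = 96: τ(96) = 12; 96 < 131.
n = 108: τ(108) = 12; 108 < 131.
n = 126: τ(126) = 12; 126 < 131.
n = 132: τ(132) = 12; 132 ≥ 131.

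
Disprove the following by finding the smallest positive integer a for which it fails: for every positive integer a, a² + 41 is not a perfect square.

A counterexample is any positive integer a such that a² + 41 is a perfect square; we check each in order.
For a = 1, 2, 3, 4, …, 17, 18, 19 the conclusion holds.
a = 20: 20² + 41 = 441 = 21², a perfect square.

a = 20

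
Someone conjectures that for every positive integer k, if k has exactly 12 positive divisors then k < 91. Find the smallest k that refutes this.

k = 96

A counterexample is any positive integer k such that k has exactly 12 positive divisors but the claim fails; we check each in order.
The first 4 eligible values, up to k = 90, all satisfy the conclusion.
k = 96: τ(96) = 12; 96 ≥ 91.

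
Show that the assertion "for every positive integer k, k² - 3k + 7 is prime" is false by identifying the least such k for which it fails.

k = 6

We need the least positive integer k for which k² - 3k + 7 is not prime.
The first 5 eligible values, up to k = 5, all satisfy the conclusion.
k = 6: k² - 3k + 7 = 25 = 5 × 5, composite.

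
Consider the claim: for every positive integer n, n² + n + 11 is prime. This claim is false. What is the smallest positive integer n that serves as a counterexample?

n = 10

For n = 1, 2, 3, 4, 5, 6, 7, 8, 9 the conclusion holds.
n = 10: n² + n + 11 = 121 = 11 × 11, composite.
Thus n = 10 disproves the claim, and no smaller n works.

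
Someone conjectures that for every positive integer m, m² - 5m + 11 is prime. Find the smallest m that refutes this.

We need the least positive integer m for which m² - 5m + 11 is not prime.
The first 6 eligible values, up to m = 6, all satisfy the conclusion.
m = 7: m² - 5m + 11 = 25 = 5 × 5, composite.
So m = 7 is the smallest counterexample.

m = 7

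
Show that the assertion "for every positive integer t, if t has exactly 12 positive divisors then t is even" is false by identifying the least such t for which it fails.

We need the least positive integer t for which t has exactly 12 positive divisors but t is odd.
The first 24 eligible values, up to t = 308, all satisfy the conclusion.
t = 315: divisors of 315: 12 divisors; 315 is odd.
Hence t = 315 is a counterexample.

t = 315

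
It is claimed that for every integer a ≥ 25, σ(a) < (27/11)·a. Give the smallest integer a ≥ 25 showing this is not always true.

a = 36

A counterexample is any integer a ≥ 25 such that the claim fails; we check each in order.
For a = 25, 26, 27, 28, …, 33, 34, 35 the conclusion holds.
a = 36: σ(36) = 91; 91 ≥ 972/11.
Hence a = 36 is a counterexample.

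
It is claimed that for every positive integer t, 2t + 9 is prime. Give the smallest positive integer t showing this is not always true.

t = 3

t = 1: 2t + 9 = 11, prime.
t = 2: 2t + 9 = 13, prime.
t = 3: 2t + 9 = 15 = 3 × 5, composite.
Thus t = 3 disproves the claim, and no smaller t works.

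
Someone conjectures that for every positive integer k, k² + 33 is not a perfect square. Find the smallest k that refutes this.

A counterexample is any positive integer k such that k² + 33 is a perfect square; we check each in order.
For k = 1, 2, 3 the conclusion holds.
k = 4: 4² + 33 = 49 = 7², a perfect square.

k = 4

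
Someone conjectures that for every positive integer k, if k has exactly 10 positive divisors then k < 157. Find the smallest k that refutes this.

Check each positive integer k in order until k has exactly 10 positive divisors but the claim fails.
k = 48: τ(48) = 10; 48 < 157.
k = 80: τ(80) = 10; 80 < 157.
k = 112: τ(112) = 10; 112 < 157.
k = 162: τ(162) = 10; 162 ≥ 157.
Thus k = 162 disproves the claim, and no smaller k works.

k = 162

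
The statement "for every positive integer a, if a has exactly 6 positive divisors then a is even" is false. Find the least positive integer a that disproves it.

The first 6 eligible values, up to a = 44, all satisfy the conclusion.
a = 45: divisors of 45: 1, 3, 5, 9, 15, 45; 45 is odd.
Thus a = 45 disproves the claim, and no smaller a works.

a = 45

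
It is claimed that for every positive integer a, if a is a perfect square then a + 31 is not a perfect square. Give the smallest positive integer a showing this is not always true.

a = 225

The first 14 eligible values, up to a = 196, all satisfy the conclusion.
a = 225: 225 = 15² and 225 + 31 = 256 = 16².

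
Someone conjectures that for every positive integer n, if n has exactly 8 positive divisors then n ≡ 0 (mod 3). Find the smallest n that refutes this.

n = 40

We need the least positive integer n for which n has exactly 8 positive divisors but the claim fails.
n = 24: τ(24) = 8; 24 ≡ 0 (mod 3).
n = 30: τ(30) = 8; 30 ≡ 0 (mod 3).
n = 40: τ(40) = 8; 40 ≡ 1 (mod 3).
Hence n = 40 is a counterexample.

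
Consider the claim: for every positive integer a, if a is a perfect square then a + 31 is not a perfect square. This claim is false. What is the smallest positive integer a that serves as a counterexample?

a = 225

For a = 1, 4, 9, 16, …, 144, 169, 196 the conclusion holds.
a = 225: 225 = 15² and 225 + 31 = 256 = 16².
So a = 225 is the smallest counterexample.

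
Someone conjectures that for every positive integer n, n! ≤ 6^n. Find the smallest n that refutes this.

n = 14

The first 13 eligible values, up to n = 13, all satisfy the conclusion.
n = 14: n! = 87178291200 and 6^n = 78364164096, so 87178291200 > 78364164096.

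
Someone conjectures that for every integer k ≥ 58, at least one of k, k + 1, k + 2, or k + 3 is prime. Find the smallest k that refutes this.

Check each integer k ≥ 58 in order until k, k + 1, k + 2, k + 3 are all composite.
For k = 58, 59, 60, 61 the conclusion holds.
k = 62: 62 = 2 × 31; 63 = 3 × 21; 64 = 2 × 32; 65 = 5 × 13 — all composite.

k = 62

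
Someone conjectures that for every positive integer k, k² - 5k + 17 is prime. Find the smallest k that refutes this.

For k = 1, 2, 3, 4, …, 10, 11, 12 the conclusion holds.
k = 13: k² - 5k + 17 = 121 = 11 × 11, composite.

k = 13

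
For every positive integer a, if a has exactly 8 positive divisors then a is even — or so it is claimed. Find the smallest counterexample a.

A counterexample is any positive integer a such that a has exactly 8 positive divisors but a is odd; we check each in order.
For a = 24, 30, 40, 42, …, 88, 102, 104 the conclusion holds.
a = 105: divisors of 105: 1, 3, 5, 7, 15, 21, 35, 105; 105 is odd.
So a = 105 is the smallest counterexample.

a = 105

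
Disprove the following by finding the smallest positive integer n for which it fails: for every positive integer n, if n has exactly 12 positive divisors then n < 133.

n = 140

We need the least positive integer n for which n has exactly 12 positive divisors but the claim fails.
For n = 60, 72, 84, 90, 96, 108, 126, 132 the conclusion holds.
n = 140: τ(140) = 12; 140 ≥ 133.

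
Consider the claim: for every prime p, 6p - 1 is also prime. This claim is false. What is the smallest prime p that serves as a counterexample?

A counterexample is any prime p such that 6p - 1 is not prime; we check each in order.
The first 4 eligible values, up to p = 7, all satisfy the conclusion.
p = 11: 6p - 1 = 65 = 5 × 13, not prime.
Hence p = 11 is a counterexample.

p = 11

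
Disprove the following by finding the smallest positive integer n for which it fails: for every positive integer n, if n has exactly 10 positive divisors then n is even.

The first 9 eligible values, up to n = 368, all satisfy the conclusion.
n = 405: divisors of 405: 10 divisors; 405 is odd.

n = 405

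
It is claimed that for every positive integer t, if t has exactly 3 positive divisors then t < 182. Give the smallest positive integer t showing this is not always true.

t = 289

A counterexample is any positive integer t such that t has exactly 3 positive divisors but the claim fails; we check each in order.
For t = 4, 9, 25, 49, 121, 169 the conclusion holds.
t = 289: τ(289) = 3; 289 ≥ 182.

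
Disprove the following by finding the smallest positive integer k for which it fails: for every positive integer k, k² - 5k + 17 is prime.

k = 13

For k = 1, 2, 3, 4, …, 10, 11, 12 the conclusion holds.
k = 13: k² - 5k + 17 = 121 = 11 × 11, composite.
So k = 13 is the smallest counterexample.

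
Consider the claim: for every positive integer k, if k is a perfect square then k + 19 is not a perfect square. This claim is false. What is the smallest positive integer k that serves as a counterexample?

k = 81

A counterexample is any positive integer k such that k is a perfect square but k + 19 is a perfect square; we check each in order.
k = 1: 1 + 19 = 20, not a perfect square.
k = 4: 4 + 19 = 23, not a perfect square.
k = 9: 9 + 19 = 28, not a perfect square.
k = 16: 16 + 19 = 35, not a perfect square.
k = 25: 25 + 19 = 44, not a perfect square.
k = 36: 36 + 19 = 55, not a perfect square.
k = 49: 49 + 19 = 68, not a perfect square.
k = 64: 64 + 19 = 83, not a perfect square.
k = 81: 81 = 9² and 81 + 19 = 100 = 10².
Hence k = 81 is a counterexample.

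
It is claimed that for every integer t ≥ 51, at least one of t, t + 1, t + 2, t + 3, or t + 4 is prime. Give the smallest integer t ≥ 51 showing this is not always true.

t = 54

We need the least integer t ≥ 51 for which t, t + 1, t + 2, t + 3, t + 4 are all composite.
t = 51: 53 is prime.
t = 52: 53 is prime.
t = 53: 53 is prime.
t = 54: 54 = 2 × 27; 55 = 5 × 11; 56 = 2 × 28; 57 = 3 × 19; 58 = 2 × 29 — all composite.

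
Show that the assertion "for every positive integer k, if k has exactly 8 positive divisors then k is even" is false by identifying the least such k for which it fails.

The first 12 eligible values, up to k = 104, all satisfy the conclusion.
k = 105: divisors of 105: 1, 3, 5, 7, 15, 21, 35, 105; 105 is odd.

k = 105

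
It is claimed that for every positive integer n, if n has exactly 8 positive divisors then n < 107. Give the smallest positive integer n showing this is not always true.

For n = 24, 30, 40, 42, …, 102, 104, 105 the conclusion holds.
n = 110: τ(110) = 8; 110 ≥ 107.
Hence n = 110 is a counterexample.

n = 110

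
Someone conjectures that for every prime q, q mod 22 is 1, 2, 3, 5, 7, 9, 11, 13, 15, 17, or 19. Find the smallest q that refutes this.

q = 43

Check each prime q in order until the claim fails.
For q = 2, 3, 5, 7, …, 31, 37, 41 the conclusion holds.
q = 43: 43 mod 22 = 21 — not in {1, 2, 3, 5, 7, 9, 11, 13, 15, 17, 19}.
Hence q = 43 is a counterexample.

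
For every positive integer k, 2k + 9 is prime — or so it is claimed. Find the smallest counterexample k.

Check each positive integer k in order until 2k + 9 is not prime.
k = 1: 2k + 9 = 11, prime.
k = 2: 2k + 9 = 13, prime.
k = 3: 2k + 9 = 15 = 3 × 5, composite.
Thus k = 3 disproves the claim, and no smaller k works.

k = 3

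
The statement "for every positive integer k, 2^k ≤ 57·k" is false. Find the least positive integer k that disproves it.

k = 10

The first 9 eligible values, up to k = 9, all satisfy the conclusion.
k = 10: 2^k = 1024 and 57·k = 570, so 1024 > 570.
Thus k = 10 disproves the claim, and no smaller k works.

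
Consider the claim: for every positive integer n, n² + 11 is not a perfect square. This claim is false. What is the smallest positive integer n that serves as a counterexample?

n = 5

Check each positive integer n in order until n² + 11 is a perfect square.
n = 1: 1² + 11 = 12, not a perfect square.
n = 2: 2² + 11 = 15, not a perfect square.
n = 3: 3² + 11 = 20, not a perfect square.
n = 4: 4² + 11 = 27, not a perfect square.
n = 5: 5² + 11 = 36 = 6², a perfect square.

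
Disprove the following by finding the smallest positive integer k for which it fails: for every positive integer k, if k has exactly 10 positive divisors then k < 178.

Check each positive integer k in order until k has exactly 10 positive divisors but the claim fails.
The first 5 eligible values, up to k = 176, all satisfy the conclusion.
k = 208: τ(208) = 10; 208 ≥ 178.
Thus k = 208 disproves the claim, and no smaller k works.

k = 208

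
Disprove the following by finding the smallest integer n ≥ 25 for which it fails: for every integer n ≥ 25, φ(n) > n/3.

n = 30

We need the least integer n ≥ 25 for which the claim fails.
For n = 25, 26, 27, 28, 29 the conclusion holds.
n = 30: φ(30) = 8 and 30/3 = 10, so φ(30) ≤ 30/3.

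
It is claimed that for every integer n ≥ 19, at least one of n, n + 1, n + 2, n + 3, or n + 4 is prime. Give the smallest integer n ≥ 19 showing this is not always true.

n = 24

n = 19: 19 is prime.
n = 20: 23 is prime.
n = 21: 23 is prime.
n = 22: 23 is prime.
n = 23: 23 is prime.
n = 24: 24 = 2 × 12; 25 = 5 × 5; 26 = 2 × 13; 27 = 3 × 9; 28 = 2 × 14 — all composite.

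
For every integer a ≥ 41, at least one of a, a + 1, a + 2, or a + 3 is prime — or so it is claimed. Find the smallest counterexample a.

a = 48

Check each integer a ≥ 41 in order until a, a + 1, a + 2, a + 3 are all composite.
The first 7 eligible values, up to a = 47, all satisfy the conclusion.
a = 48: 48 = 2 × 24; 49 = 7 × 7; 50 = 2 × 25; 51 = 3 × 17 — all composite.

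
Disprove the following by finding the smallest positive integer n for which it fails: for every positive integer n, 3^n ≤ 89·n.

A counterexample is any positive integer n such that 3^n > 89·n; we check each in order.
For n = 1, 2, 3, 4, 5 the conclusion holds.
n = 6: 3^n = 729 and 89·n = 534, so 729 > 534.

n = 6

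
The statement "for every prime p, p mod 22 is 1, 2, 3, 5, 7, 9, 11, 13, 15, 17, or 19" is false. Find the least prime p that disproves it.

p = 43

We need the least prime p for which the claim fails.
For p = 2, 3, 5, 7, …, 31, 37, 41 the conclusion holds.
p = 43: 43 mod 22 = 21 — not in {1, 2, 3, 5, 7, 9, 11, 13, 15, 17, 19}.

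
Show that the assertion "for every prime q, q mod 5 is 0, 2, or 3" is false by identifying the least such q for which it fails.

The first 4 eligible values, up to q = 7, all satisfy the conclusion.
q = 11: 11 mod 5 = 1 — not in {0, 2, 3}.
So q = 11 is the smallest counterexample.

q = 11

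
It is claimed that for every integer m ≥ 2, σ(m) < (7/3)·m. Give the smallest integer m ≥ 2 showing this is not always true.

m = 12

Check each integer m ≥ 2 in order until the claim fails.
The first 10 eligible values, up to m = 11, all satisfy the conclusion.
m = 12: σ(12) = 28; 28 ≥ 28.
So m = 12 is the smallest counterexample.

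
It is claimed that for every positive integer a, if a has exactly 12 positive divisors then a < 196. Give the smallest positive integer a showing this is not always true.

a = 198

For a = 60, 72, 84, 90, …, 150, 156, 160 the conclusion holds.
a = 198: τ(198) = 12; 198 ≥ 196.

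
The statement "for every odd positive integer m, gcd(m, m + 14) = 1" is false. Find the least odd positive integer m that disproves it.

m = 7

For m = 1, 3, 5 the conclusion holds.
m = 7: gcd(7, 21) = 7.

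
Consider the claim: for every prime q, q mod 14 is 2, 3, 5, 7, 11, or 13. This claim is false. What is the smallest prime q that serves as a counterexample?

q = 23

For q = 2, 3, 5, 7, 11, 13, 17, 19 the conclusion holds.
q = 23: 23 mod 14 = 9 — not in {2, 3, 5, 7, 11, 13}.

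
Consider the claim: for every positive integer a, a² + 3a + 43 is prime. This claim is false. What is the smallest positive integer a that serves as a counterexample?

a = 39

For a = 1, 2, 3, 4, …, 36, 37, 38 the conclusion holds.
a = 39: a² + 3a + 43 = 1681 = 41 × 41, composite.
Hence a = 39 is a counterexample.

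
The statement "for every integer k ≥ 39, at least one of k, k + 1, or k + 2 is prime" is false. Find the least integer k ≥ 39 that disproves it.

The first 5 eligible values, up to k = 43, all satisfy the conclusion.
k = 44: 44 = 2 × 22; 45 = 3 × 15; 46 = 2 × 23 — all composite.
Thus k = 44 disproves the claim, and no smaller k works.

k = 44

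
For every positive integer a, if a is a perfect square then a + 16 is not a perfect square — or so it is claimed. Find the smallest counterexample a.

a = 9

For a = 1, 4 the conclusion holds.
a = 9: 9 = 3² and 9 + 16 = 25 = 5².
Thus a = 9 disproves the claim, and no smaller a works.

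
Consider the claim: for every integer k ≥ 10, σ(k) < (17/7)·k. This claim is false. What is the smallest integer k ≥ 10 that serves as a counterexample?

The first 14 eligible values, up to k = 23, all satisfy the conclusion.
k = 24: σ(24) = 60; 60 ≥ 408/7.
Thus k = 24 disproves the claim, and no smaller k works.

k = 24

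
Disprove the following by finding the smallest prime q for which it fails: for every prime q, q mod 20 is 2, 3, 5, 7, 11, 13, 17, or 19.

A counterexample is any prime q such that the claim fails; we check each in order.
For q = 2, 3, 5, 7, 11, 13, 17, 19, 23 the conclusion holds.
q = 29: 29 mod 20 = 9 — not in {2, 3, 5, 7, 11, 13, 17, 19}.

q = 29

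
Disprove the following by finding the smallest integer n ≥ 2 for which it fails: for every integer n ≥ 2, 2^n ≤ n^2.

n = 5

n = 2: 2^n = 4 and n^2 = 4, so 4 ≤ 4.
n = 3: 2^n = 8 and n^2 = 9, so 8 ≤ 9.
n = 4: 2^n = 16 and n^2 = 16, so 16 ≤ 16.
n = 5: 2^n = 32 and n^2 = 25, so 32 > 25.
Thus n = 5 disproves the claim, and no smaller n works.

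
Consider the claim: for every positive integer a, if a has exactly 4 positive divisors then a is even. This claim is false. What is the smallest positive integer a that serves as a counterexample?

a = 15

A counterexample is any positive integer a such that a has exactly 4 positive divisors but a is odd; we check each in order.
The first 4 eligible values, up to a = 14, all satisfy the conclusion.
a = 15: divisors of 15: 1, 3, 5, 15; 15 is odd.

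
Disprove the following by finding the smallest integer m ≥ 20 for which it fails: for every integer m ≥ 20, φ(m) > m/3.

The first 4 eligible values, up to m = 23, all satisfy the conclusion.
m = 24: φ(24) = 8 and 24/3 = 8, so φ(24) ≤ 24/3.
Hence m = 24 is a counterexample.

m = 24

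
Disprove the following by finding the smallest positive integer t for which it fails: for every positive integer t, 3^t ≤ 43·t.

A counterexample is any positive integer t such that 3^t > 43·t; we check each in order.
For t = 1, 2, 3, 4 the conclusion holds.
t = 5: 3^t = 243 and 43·t = 215, so 243 > 215.

t = 5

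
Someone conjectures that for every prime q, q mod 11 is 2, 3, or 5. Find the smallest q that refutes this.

q = 7

q = 2: 2 mod 11 = 2.
q = 3: 3 mod 11 = 3.
q = 5: 5 mod 11 = 5.
q = 7: 7 mod 11 = 7 — not in {2, 3, 5}.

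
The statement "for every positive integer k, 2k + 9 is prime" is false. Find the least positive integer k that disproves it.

Check each positive integer k in order until 2k + 9 is not prime.
k = 1: 2k + 9 = 11, prime.
k = 2: 2k + 9 = 13, prime.
k = 3: 2k + 9 = 15 = 3 × 5, composite.

k = 3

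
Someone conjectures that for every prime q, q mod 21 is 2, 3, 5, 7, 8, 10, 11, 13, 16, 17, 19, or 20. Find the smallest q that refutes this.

q = 43

We need the least prime q for which the claim fails.
For q = 2, 3, 5, 7, …, 31, 37, 41 the conclusion holds.
q = 43: 43 mod 21 = 1 — not in {2, 3, 5, 7, 8, 10, 11, 13, 16, 17, 19, 20}.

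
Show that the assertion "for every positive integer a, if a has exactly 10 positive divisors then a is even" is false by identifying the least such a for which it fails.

A counterexample is any positive integer a such that a has exactly 10 positive divisors but a is odd; we check each in order.
For a = 48, 80, 112, 162, 176, 208, 272, 304, 368 the conclusion holds.
a = 405: divisors of 405: 10 divisors; 405 is odd.
Hence a = 405 is a counterexample.

a = 405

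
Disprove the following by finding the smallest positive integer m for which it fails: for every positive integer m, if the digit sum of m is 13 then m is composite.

m = 49: digit sum 13; 49 is composite.
m = 58: digit sum 13; 58 is composite.
m = 67: digit sum 13; 67 is prime, not composite.

m = 67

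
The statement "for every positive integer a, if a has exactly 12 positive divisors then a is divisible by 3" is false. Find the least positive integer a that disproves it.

A counterexample is any positive integer a such that a has exactly 12 positive divisors but a is not divisible by 3; we check each in order.
For a = 60, 72, 84, 90, 96, 108, 126, 132 the conclusion holds.
a = 140: τ(140) = 12; 140 mod 3 = 2.
Hence a = 140 is a counterexample.

a = 140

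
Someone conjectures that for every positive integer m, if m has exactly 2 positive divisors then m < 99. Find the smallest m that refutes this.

m = 101

We need the least positive integer m for which m has exactly 2 positive divisors but the claim fails.
The first 25 eligible values, up to m = 97, all satisfy the conclusion.
m = 101: τ(101) = 2; 101 ≥ 99.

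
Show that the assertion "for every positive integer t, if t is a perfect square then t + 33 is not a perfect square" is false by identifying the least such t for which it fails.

t = 16

We need the least positive integer t for which t is a perfect square but t + 33 is a perfect square.
t = 1: 1 + 33 = 34, not a perfect square.
t = 4: 4 + 33 = 37, not a perfect square.
t = 9: 9 + 33 = 42, not a perfect square.
t = 16: 16 = 4² and 16 + 33 = 49 = 7².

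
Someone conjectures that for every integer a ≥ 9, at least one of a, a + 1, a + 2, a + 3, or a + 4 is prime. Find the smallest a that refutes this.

a = 24

Check each integer a ≥ 9 in order until a, a + 1, a + 2, a + 3, a + 4 are all composite.
For a = 9, 10, 11, 12, …, 21, 22, 23 the conclusion holds.
a = 24: 24 = 2 × 12; 25 = 5 × 5; 26 = 2 × 13; 27 = 3 × 9; 28 = 2 × 14 — all composite.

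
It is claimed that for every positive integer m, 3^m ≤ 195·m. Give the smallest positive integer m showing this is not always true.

m = 7

A counterexample is any positive integer m such that 3^m > 195·m; we check each in order.
m = 1: 3^m = 3 and 195·m = 195, so 3 ≤ 195.
m = 2: 3^m = 9 and 195·m = 390, so 9 ≤ 390.
m = 3: 3^m = 27 and 195·m = 585, so 27 ≤ 585.
m = 4: 3^m = 81 and 195·m = 780, so 81 ≤ 780.
m = 5: 3^m = 243 and 195·m = 975, so 243 ≤ 975.
m = 6: 3^m = 729 and 195·m = 1170, so 729 ≤ 1170.
m = 7: 3^m = 2187 and 195·m = 1365, so 2187 > 1365.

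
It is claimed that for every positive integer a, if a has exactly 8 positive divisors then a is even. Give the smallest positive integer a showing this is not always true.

a = 105

A counterexample is any positive integer a such that a has exactly 8 positive divisors but a is odd; we check each in order.
The first 12 eligible values, up to a = 104, all satisfy the conclusion.
a = 105: divisors of 105: 1, 3, 5, 7, 15, 21, 35, 105; 105 is odd.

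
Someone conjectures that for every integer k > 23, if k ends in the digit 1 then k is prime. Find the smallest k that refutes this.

k = 51

A counterexample is any integer k > 23 such that k ends in the digit 1 but k is not prime; we check each in order.
For k = 31, 41 the conclusion holds.
k = 51: 51 ends in 1; 51 = 3 × 17, composite.
Hence k = 51 is a counterexample.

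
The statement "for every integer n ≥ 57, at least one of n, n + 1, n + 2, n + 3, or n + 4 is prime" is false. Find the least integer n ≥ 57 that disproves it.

Check each integer n ≥ 57 in order until n, n + 1, n + 2, n + 3, n + 4 are all composite.
For n = 57, 58, 59, 60, 61 the conclusion holds.
n = 62: 62 = 2 × 31; 63 = 3 × 21; 64 = 2 × 32; 65 = 5 × 13; 66 = 2 × 33 — all composite.

n = 62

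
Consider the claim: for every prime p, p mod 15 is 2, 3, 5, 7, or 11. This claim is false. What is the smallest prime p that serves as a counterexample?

p = 13

We need the least prime p for which the claim fails.
For p = 2, 3, 5, 7, 11 the conclusion holds.
p = 13: 13 mod 15 = 13 — not in {2, 3, 5, 7, 11}.
Thus p = 13 disproves the claim, and no smaller p works.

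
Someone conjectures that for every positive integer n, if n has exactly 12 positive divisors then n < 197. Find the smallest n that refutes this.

n = 198

Check each positive integer n in order until n has exactly 12 positive divisors but the claim fails.
The first 12 eligible values, up to n = 160, all satisfy the conclusion.
n = 198: τ(198) = 12; 198 ≥ 197.
Hence n = 198 is a counterexample.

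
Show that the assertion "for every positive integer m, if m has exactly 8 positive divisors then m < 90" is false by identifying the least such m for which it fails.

Check each positive integer m in order until m has exactly 8 positive divisors but the claim fails.
For m = 24, 30, 40, 42, 54, 56, 66, 70, 78, 88 the conclusion holds.
m = 102: τ(102) = 8; 102 ≥ 90.
So m = 102 is the smallest counterexample.

m = 102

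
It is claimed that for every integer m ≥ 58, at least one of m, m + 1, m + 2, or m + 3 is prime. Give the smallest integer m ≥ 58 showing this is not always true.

A counterexample is any integer m ≥ 58 such that m, m + 1, m + 2, m + 3 are all composite; we check each in order.
For m = 58, 59, 60, 61 the conclusion holds.
m = 62: 62 = 2 × 31; 63 = 3 × 21; 64 = 2 × 32; 65 = 5 × 13 — all composite.

m = 62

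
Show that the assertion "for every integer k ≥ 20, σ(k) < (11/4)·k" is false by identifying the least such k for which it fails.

k = 60

For k = 20, 21, 22, 23, …, 57, 58, 59 the conclusion holds.
k = 60: σ(60) = 168; 168 ≥ 165.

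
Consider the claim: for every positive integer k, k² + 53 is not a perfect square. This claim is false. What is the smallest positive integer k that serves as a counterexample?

k = 26

Check each positive integer k in order until k² + 53 is a perfect square.
For k = 1, 2, 3, 4, …, 23, 24, 25 the conclusion holds.
k = 26: 26² + 53 = 729 = 27², a perfect square.
So k = 26 is the smallest counterexample.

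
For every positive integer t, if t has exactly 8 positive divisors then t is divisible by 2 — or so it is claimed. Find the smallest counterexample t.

We need the least positive integer t for which t has exactly 8 positive divisors but t is not divisible by 2.
For t = 24, 30, 40, 42, …, 88, 102, 104 the conclusion holds.
t = 105: τ(105) = 8; 105 mod 2 = 1.
Thus t = 105 disproves the claim, and no smaller t works.

t = 105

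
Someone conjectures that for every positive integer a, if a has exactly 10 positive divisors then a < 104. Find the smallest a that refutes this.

For a = 48, 80 the conclusion holds.
a = 112: τ(112) = 10; 112 ≥ 104.

a = 112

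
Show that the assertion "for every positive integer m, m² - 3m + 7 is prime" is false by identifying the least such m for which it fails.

m = 6

A counterexample is any positive integer m such that m² - 3m + 7 is not prime; we check each in order.
The first 5 eligible values, up to m = 5, all satisfy the conclusion.
m = 6: m² - 3m + 7 = 25 = 5 × 5, composite.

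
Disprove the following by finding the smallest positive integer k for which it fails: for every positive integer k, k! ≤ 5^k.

k = 12

A counterexample is any positive integer k such that k! > 5^k; we check each in order.
For k = 1, 2, 3, 4, …, 9, 10, 11 the conclusion holds.
k = 12: k! = 479001600 and 5^k = 244140625, so 479001600 > 244140625.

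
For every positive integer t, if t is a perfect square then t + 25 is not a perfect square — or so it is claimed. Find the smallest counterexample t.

t = 144

A counterexample is any positive integer t such that t is a perfect square but t + 25 is a perfect square; we check each in order.
For t = 1, 4, 9, 16, …, 81, 100, 121 the conclusion holds.
t = 144: 144 = 12² and 144 + 25 = 169 = 13².
So t = 144 is the smallest counterexample.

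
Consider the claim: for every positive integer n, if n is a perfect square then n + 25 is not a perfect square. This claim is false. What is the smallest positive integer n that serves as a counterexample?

Check each positive integer n in order until n is a perfect square but n + 25 is a perfect square.
The first 11 eligible values, up to n = 121, all satisfy the conclusion.
n = 144: 144 = 12² and 144 + 25 = 169 = 13².

n = 144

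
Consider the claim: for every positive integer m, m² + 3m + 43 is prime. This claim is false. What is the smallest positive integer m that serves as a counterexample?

For m = 1, 2, 3, 4, …, 36, 37, 38 the conclusion holds.
m = 39: m² + 3m + 43 = 1681 = 41 × 41, composite.
Hence m = 39 is a counterexample.

m = 39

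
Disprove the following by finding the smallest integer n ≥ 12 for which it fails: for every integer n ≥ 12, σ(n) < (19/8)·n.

n = 24

Check each integer n ≥ 12 in order until the claim fails.
For n = 12, 13, 14, 15, …, 21, 22, 23 the conclusion holds.
n = 24: σ(24) = 60; 60 ≥ 57.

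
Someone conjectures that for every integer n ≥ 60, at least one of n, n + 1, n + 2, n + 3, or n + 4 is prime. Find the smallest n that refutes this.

n = 62

A counterexample is any integer n ≥ 60 such that n, n + 1, n + 2, n + 3, n + 4 are all composite; we check each in order.
For n = 60, 61 the conclusion holds.
n = 62: 62 = 2 × 31; 63 = 3 × 21; 64 = 2 × 32; 65 = 5 × 13; 66 = 2 × 33 — all composite.
Hence n = 62 is a counterexample.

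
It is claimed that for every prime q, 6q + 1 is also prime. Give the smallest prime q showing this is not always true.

q = 19

Check each prime q in order until 6q + 1 is not prime.
For q = 2, 3, 5, 7, 11, 13, 17 the conclusion holds.
q = 19: 6q + 1 = 115 = 5 × 23, not prime.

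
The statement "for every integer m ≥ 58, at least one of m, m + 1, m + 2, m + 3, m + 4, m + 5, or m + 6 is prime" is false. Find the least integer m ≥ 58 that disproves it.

We need the least integer m ≥ 58 for which m, m + 1, m + 2, m + 3, m + 4, m + 5, m + 6 are all composite.
For m = 58, 59, 60, 61, …, 87, 88, 89 the conclusion holds.
m = 90: 90 = 2 × 45; 91 = 7 × 13; 92 = 2 × 46; 93 = 3 × 31; 94 = 2 × 47; 95 = 5 × 19; 96 = 2 × 48 — all composite.
So m = 90 is the smallest counterexample.

m = 90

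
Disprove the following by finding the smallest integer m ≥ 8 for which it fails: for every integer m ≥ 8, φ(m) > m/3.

m = 12

We need the least integer m ≥ 8 for which the claim fails.
m = 8: φ(8) = 4 and 8/3 = 8/3, so φ(8) > 8/3.
m = 9: φ(9) = 6 and 9/3 = 3, so φ(9) > 9/3.
m = 10: φ(10) = 4 and 10/3 = 10/3, so φ(10) > 10/3.
m = 11: φ(11) = 10 and 11/3 = 11/3, so φ(11) > 11/3.
m = 12: φ(12) = 4 and 12/3 = 4, so φ(12) ≤ 12/3.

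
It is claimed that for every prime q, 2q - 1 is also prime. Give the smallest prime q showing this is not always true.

A counterexample is any prime q such that 2q - 1 is not prime; we check each in order.
For q = 2, 3 the conclusion holds.
q = 5: 2q - 1 = 9 = 3 × 3, not prime.
Thus q = 5 disproves the claim, and no smaller q works.

q = 5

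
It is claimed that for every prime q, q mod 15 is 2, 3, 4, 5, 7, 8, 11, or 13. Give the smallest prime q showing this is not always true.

q = 29

For q = 2, 3, 5, 7, 11, 13, 17, 19, 23 the conclusion holds.
q = 29: 29 mod 15 = 14 — not in {2, 3, 4, 5, 7, 8, 11, 13}.
Hence q = 29 is a counterexample.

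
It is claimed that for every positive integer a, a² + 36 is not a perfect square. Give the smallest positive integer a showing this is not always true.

a = 8

a = 1: 1² + 36 = 37, not a perfect square.
a = 2: 2² + 36 = 40, not a perfect square.
a = 3: 3² + 36 = 45, not a perfect square.
a = 4: 4² + 36 = 52, not a perfect square.
a = 5: 5² + 36 = 61, not a perfect square.
a = 6: 6² + 36 = 72, not a perfect square.
a = 7: 7² + 36 = 85, not a perfect square.
a = 8: 8² + 36 = 100 = 10², a perfect square.
Thus a = 8 disproves the claim, and no smaller a works.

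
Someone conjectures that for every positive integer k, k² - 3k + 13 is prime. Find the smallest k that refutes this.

k = 12

We need the least positive integer k for which k² - 3k + 13 is not prime.
For k = 1, 2, 3, 4, …, 9, 10, 11 the conclusion holds.
k = 12: k² - 3k + 13 = 121 = 11 × 11, composite.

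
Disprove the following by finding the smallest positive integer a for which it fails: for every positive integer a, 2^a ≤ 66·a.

Check each positive integer a in order until 2^a > 66·a.
For a = 1, 2, 3, 4, 5, 6, 7, 8, 9 the conclusion holds.
a = 10: 2^a = 1024 and 66·a = 660, so 1024 > 660.

a = 10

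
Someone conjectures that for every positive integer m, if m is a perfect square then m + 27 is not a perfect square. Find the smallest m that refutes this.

We need the least positive integer m for which m is a perfect square but m + 27 is a perfect square.
m = 1: 1 + 27 = 28, not a perfect square.
m = 4: 4 + 27 = 31, not a perfect square.
m = 9: 9 = 3² and 9 + 27 = 36 = 6².
Hence m = 9 is a counterexample.

m = 9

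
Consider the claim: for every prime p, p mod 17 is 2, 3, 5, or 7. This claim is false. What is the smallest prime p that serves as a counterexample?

p = 11

The first 4 eligible values, up to p = 7, all satisfy the conclusion.
p = 11: 11 mod 17 = 11 — not in {2, 3, 5, 7}.
So p = 11 is the smallest counterexample.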